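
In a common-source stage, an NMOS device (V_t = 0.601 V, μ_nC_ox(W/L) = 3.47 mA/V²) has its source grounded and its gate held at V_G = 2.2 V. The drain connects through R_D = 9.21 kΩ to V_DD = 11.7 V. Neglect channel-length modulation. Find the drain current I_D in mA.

I_D = 1.24 mA

V_GS = V_G = 2.2 V, so V_ov = 2.2 − 0.601 = 1.6 V.
Assume saturation: I_D = ½ k_n V_ov² = 0.5 × 3.47 × 1.6² = 4.44 mA, giving V_DS = V_DD − I_D R_D = 11.7 − 4.44 × 9.21 = -29.2 V.
But -29.2 V < V_ov = 1.6 V, so the device is actually in triode.
In triode I_D = k_n[V_ov V_DS − ½ V_DS²] and I_D = (V_DD − V_DS)/R_D. Equating: 16 V_DS² − 52.1 V_DS + 11.7 = 0, giving V_DS = 0.243 V (the root below V_ov).
I_D = (11.7 − 0.243) / 9.21 = 1.24 mA.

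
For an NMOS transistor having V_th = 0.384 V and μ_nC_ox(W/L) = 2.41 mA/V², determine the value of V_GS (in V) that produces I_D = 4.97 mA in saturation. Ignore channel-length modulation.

In saturation I_D = ½ k_n (V_GS − V_th)², so V_GS − V_th = √(2 I_D / k_n) = √(2 × 4.97 / 2.41) = 2.03 V.
V_GS = 0.384 + 2.03 = 2.41 V.

V_GS = 2.41 V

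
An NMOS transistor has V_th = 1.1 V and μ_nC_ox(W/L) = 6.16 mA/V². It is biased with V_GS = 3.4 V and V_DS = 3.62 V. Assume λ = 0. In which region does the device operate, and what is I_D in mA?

V_ov = V_GS − V_th = 3.4 − 1.1 = 2.3 V.
Since V_DS = 3.62 V ≥ V_ov = 2.3 V, the device is in saturation.
I_D = ½ k_n V_ov² = 0.5 × 6.16 × 2.3² = 16.3 mA.

Saturation; I_D = 16.3 mA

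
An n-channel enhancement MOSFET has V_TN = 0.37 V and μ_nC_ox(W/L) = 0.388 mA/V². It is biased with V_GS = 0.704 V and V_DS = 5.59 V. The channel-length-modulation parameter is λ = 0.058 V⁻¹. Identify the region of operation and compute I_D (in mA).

V_ov = V_GS − V_TN = 0.704 − 0.37 = 0.334 V.
Since V_DS = 5.59 V ≥ V_ov = 0.334 V, the device is in saturation.
I_D = ½ k_n V_ov² (1 + λ V_DS) = 0.5 × 0.388 × 0.334² × (1 + 0.058 × 5.59) = 0.0287 mA.

Saturation; I_D = 0.0287 mA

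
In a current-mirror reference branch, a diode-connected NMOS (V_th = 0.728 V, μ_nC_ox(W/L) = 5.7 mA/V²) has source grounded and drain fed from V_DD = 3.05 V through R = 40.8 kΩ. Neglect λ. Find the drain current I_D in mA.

With gate tied to drain, V_GS = V_DS ≥ V_GS − V_th, so the device is in saturation.
KCL at the drain: ½ k_n (V_GS − V_th)² = (V_DD − V_GS)/R.
Let x = V_GS − 0.728. Then 116 x² + x − 2.322 = 0, giving x = 0.137 V (positive root), so V_GS = 0.865 V.
I_D = (V_DD − V_GS)/R = (3.05 − 0.865) / 40.8 = 0.0536 mA.

I_D = 0.0536 mA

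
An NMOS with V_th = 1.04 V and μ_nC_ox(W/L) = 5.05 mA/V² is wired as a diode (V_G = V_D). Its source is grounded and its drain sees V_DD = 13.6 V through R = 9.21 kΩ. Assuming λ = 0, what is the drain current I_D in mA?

With gate tied to drain, V_GS = V_DS ≥ V_GS − V_th, so the device is in saturation.
KCL at the drain: ½ k_n (V_GS − V_th)² = (V_DD − V_GS)/R.
Let x = V_GS − 1.04. Then 23.3 x² + x − 12.56 = 0, giving x = 0.714 V (positive root), so V_GS = 1.75 V.
I_D = (V_DD − V_GS)/R = (13.6 − 1.75) / 9.21 = 1.29 mA.

I_D = 1.29 mA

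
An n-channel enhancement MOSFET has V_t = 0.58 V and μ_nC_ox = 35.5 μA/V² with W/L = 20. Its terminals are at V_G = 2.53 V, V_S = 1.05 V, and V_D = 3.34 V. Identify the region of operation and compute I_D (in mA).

Saturation; I_D = 0.288 mA

V_GS = V_G − V_S = 2.53 − 1.05 = 1.48 V; V_DS = V_D − V_S = 3.34 − 1.05 = 2.29 V.
k_n = μ_nC_ox · (W/L) = 0.71 mA/V².
V_ov = V_GS − V_t = 1.48 − 0.58 = 0.9 V.
Since V_DS = 2.29 V ≥ V_ov = 0.9 V, the device is in saturation.
I_D = ½ k_n V_ov² = 0.5 × 0.71 × 0.9² = 0.288 mA.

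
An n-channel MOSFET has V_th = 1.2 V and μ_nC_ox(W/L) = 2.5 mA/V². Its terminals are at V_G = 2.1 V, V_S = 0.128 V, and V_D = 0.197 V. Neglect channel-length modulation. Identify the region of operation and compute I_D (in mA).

V_GS = V_G − V_S = 2.1 − 0.128 = 1.97 V; V_DS = V_D − V_S = 0.197 − 0.128 = 0.069 V.
V_ov = V_GS − V_th = 1.97 − 1.2 = 0.772 V.
Since V_DS = 0.069 V < V_ov = 0.772 V, the device is in the triode region.
I_D = k_n [V_ov · V_DS − ½ V_DS²] = 2.5 × [0.772 × 0.069 − 0.5 × 0.069²] = 0.127 mA.

Triode; I_D = 0.127 mA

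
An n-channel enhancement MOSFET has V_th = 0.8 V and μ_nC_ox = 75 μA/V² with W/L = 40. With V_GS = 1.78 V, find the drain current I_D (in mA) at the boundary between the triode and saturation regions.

At the boundary V_DS = V_ov = V_GS − V_th = 1.78 − 0.8 = 0.98 V.
k_n = μ_nC_ox · (W/L) = 3 mA/V².
I_D = ½ k_n V_ov² = 0.5 × 3 × 0.98² = 1.44 mA.

I_D = 1.44 mA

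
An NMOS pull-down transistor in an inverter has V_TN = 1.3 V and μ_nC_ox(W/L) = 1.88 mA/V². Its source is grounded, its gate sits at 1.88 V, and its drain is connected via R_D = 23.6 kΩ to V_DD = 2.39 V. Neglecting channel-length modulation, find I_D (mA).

I_D = 0.0972 mA

V_GS = V_G = 1.88 V, so V_ov = 1.88 − 1.3 = 0.58 V.
Assume saturation: I_D = ½ k_n V_ov² = 0.5 × 1.88 × 0.58² = 0.316 mA, giving V_DS = V_DD − I_D R_D = 2.39 − 0.316 × 23.6 = -5.07 V.
But -5.07 V < V_ov = 0.58 V, so the device is actually in triode.
In triode I_D = k_n[V_ov V_DS − ½ V_DS²] and I_D = (V_DD − V_DS)/R_D. Equating: 22.2 V_DS² − 26.73 V_DS + 2.39 = 0, giving V_DS = 0.0972 V (the root below V_ov).
I_D = (2.39 − 0.0972) / 23.6 = 0.0972 mA.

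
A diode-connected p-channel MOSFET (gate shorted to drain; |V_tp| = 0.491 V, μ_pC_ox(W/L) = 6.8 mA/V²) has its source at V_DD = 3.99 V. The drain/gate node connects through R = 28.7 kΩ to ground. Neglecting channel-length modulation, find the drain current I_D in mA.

I_D = 0.115 mA

With gate tied to drain, V_SG = V_SD ≥ V_SG − |V_tp|, so the device is in saturation.
KCL at the drain: ½ k_p (V_SG − |V_tp|)² = (V_DD − V_SG)/R.
Let x = V_SG − 0.491. Then 97.6 x² + x − 3.499 = 0, giving x = 0.184 V (positive root), so V_SG = 0.675 V.
I_D = (V_DD − V_SG)/R = (3.99 − 0.675) / 28.7 = 0.115 mA.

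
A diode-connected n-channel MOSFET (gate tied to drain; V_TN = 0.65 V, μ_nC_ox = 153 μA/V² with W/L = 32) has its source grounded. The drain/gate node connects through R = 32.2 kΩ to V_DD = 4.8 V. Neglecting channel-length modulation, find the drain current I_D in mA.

I_D = 0.122 mA

With gate tied to drain, V_GS = V_DS ≥ V_GS − V_TN, so the device is in saturation.
k_n = μ_nC_ox · (W/L) = 4.896 mA/V².
KCL at the drain: ½ k_n (V_GS − V_TN)² = (V_DD − V_GS)/R.
Let x = V_GS − 0.65. Then 78.8 x² + x − 4.15 = 0, giving x = 0.223 V (positive root), so V_GS = 0.873 V.
I_D = (V_DD − V_GS)/R = (4.8 − 0.873) / 32.2 = 0.122 mA.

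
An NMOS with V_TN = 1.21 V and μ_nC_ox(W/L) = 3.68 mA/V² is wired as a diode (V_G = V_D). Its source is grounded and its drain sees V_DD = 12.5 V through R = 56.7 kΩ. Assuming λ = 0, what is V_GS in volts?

V_GS = 1.53 V

With gate tied to drain, V_GS = V_DS ≥ V_GS − V_TN, so the device is in saturation.
KCL at the drain: ½ k_n (V_GS − V_TN)² = (V_DD − V_GS)/R.
Let x = V_GS − 1.21. Then 104 x² + x − 11.29 = 0, giving x = 0.324 V (positive root), so V_GS = 1.53 V.
I_D = (V_DD − V_GS)/R = (12.5 − 1.53) / 56.7 = 0.193 mA.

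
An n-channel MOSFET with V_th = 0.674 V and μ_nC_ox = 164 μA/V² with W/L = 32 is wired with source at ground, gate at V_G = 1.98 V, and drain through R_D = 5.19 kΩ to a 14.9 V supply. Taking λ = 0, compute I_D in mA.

V_GS = V_G = 1.98 V, so V_ov = 1.98 − 0.674 = 1.31 V.
k_n = μ_nC_ox · (W/L) = 5.248 mA/V².
Assume saturation: I_D = ½ k_n V_ov² = 0.5 × 5.248 × 1.31² = 4.48 mA, giving V_DS = V_DD − I_D R_D = 14.9 − 4.48 × 5.19 = -8.33 V.
But -8.33 V < V_ov = 1.31 V, so the device is actually in triode.
In triode I_D = k_n[V_ov V_DS − ½ V_DS²] and I_D = (V_DD − V_DS)/R_D. Equating: 13.6 V_DS² − 36.57 V_DS + 14.9 = 0, giving V_DS = 0.501 V (the root below V_ov).
I_D = (14.9 − 0.501) / 5.19 = 2.77 mA.

I_D = 2.77 mA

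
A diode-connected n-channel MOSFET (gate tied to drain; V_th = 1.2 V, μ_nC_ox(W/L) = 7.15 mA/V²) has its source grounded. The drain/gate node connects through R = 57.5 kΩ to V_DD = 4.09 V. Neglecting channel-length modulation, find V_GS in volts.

With gate tied to drain, V_GS = V_DS ≥ V_GS − V_th, so the device is in saturation.
KCL at the drain: ½ k_n (V_GS − V_th)² = (V_DD − V_GS)/R.
Let x = V_GS − 1.2. Then 206 x² + x − 2.89 = 0, giving x = 0.116 V (positive root), so V_GS = 1.32 V.
I_D = (V_DD − V_GS)/R = (4.09 − 1.32) / 57.5 = 0.0482 mA.

V_GS = 1.32 V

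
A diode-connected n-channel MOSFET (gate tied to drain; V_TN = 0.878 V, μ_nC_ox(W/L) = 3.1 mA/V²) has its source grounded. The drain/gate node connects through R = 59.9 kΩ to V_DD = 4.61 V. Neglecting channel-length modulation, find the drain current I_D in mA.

With gate tied to drain, V_GS = V_DS ≥ V_GS − V_TN, so the device is in saturation.
KCL at the drain: ½ k_n (V_GS − V_TN)² = (V_DD − V_GS)/R.
Let x = V_GS − 0.878. Then 92.8 x² + x − 3.732 = 0, giving x = 0.195 V (positive root), so V_GS = 1.07 V.
I_D = (V_DD − V_GS)/R = (4.61 − 1.07) / 59.9 = 0.059 mA.

I_D = 0.0590 mA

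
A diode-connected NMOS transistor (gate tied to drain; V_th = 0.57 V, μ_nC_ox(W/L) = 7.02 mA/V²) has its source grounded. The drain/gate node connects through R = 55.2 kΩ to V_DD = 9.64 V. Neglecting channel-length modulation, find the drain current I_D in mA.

I_D = 0.160 mA

With gate tied to drain, V_GS = V_DS ≥ V_GS − V_th, so the device is in saturation.
KCL at the drain: ½ k_n (V_GS − V_th)² = (V_DD − V_GS)/R.
Let x = V_GS − 0.57. Then 194 x² + x − 9.07 = 0, giving x = 0.214 V (positive root), so V_GS = 0.784 V.
I_D = (V_DD − V_GS)/R = (9.64 − 0.784) / 55.2 = 0.16 mA.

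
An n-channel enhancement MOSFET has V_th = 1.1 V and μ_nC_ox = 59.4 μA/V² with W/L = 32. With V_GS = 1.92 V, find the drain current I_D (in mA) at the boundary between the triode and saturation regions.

I_D = 0.639 mA

At the boundary V_DS = V_ov = V_GS − V_th = 1.92 − 1.1 = 0.82 V.
k_n = μ_nC_ox · (W/L) = 1.901 mA/V².
I_D = ½ k_n V_ov² = 0.5 × 1.901 × 0.82² = 0.639 mA.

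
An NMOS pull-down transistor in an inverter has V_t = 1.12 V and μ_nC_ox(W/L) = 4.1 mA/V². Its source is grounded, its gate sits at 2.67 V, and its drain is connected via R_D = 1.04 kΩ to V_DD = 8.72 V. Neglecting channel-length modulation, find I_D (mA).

I_D = 4.93 mA

V_GS = V_G = 2.67 V, so V_ov = 2.67 − 1.12 = 1.55 V.
Assume saturation: I_D = ½ k_n V_ov² = 0.5 × 4.1 × 1.55² = 4.93 mA, giving V_DS = V_DD − I_D R_D = 8.72 − 4.93 × 1.04 = 3.6 V.
V_DS = 3.6 V ≥ V_ov = 1.55 V, confirming saturation.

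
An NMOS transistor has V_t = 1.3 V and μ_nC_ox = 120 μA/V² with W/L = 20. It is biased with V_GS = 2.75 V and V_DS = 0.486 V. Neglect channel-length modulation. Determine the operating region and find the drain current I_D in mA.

Triode; I_D = 1.41 mA

k_n = μ_nC_ox · (W/L) = 2.4 mA/V².
V_ov = V_GS − V_t = 2.75 − 1.3 = 1.45 V.
Since V_DS = 0.486 V < V_ov = 1.45 V, the device is in the triode region.
I_D = k_n [V_ov · V_DS − ½ V_DS²] = 2.4 × [1.45 × 0.486 − 0.5 × 0.486²] = 1.41 mA.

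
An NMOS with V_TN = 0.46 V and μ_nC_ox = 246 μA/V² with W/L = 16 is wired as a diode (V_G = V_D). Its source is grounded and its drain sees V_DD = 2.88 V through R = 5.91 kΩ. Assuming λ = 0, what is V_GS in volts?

V_GS = 0.875 V

With gate tied to drain, V_GS = V_DS ≥ V_GS − V_TN, so the device is in saturation.
k_n = μ_nC_ox · (W/L) = 3.936 mA/V².
KCL at the drain: ½ k_n (V_GS − V_TN)² = (V_DD − V_GS)/R.
Let x = V_GS − 0.46. Then 11.6 x² + x − 2.42 = 0, giving x = 0.415 V (positive root), so V_GS = 0.875 V.
I_D = (V_DD − V_GS)/R = (2.88 − 0.875) / 5.91 = 0.339 mA.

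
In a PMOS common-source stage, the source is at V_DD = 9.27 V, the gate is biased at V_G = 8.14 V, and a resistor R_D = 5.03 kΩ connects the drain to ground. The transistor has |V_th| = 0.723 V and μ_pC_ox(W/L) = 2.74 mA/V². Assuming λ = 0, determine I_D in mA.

I_D = 0.227 mA

V_SG = V_DD − V_G = 9.27 − 8.14 = 1.13 V, so V_ov = 1.13 − 0.723 = 0.407 V.
Assume saturation: I_D = ½ k_p V_ov² = 0.5 × 2.74 × 0.407² = 0.227 mA, giving V_SD = V_DD − I_D R_D = 9.27 − 0.227 × 5.03 = 8.13 V.
V_SD = 8.13 V ≥ V_ov = 0.407 V, confirming saturation.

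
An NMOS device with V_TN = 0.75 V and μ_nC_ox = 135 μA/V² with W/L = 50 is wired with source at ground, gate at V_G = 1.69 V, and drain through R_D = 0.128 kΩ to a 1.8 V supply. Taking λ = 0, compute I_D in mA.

V_GS = V_G = 1.69 V, so V_ov = 1.69 − 0.75 = 0.94 V.
k_n = μ_nC_ox · (W/L) = 6.75 mA/V².
Assume saturation: I_D = ½ k_n V_ov² = 0.5 × 6.75 × 0.94² = 2.98 mA, giving V_DS = V_DD − I_D R_D = 1.8 − 2.98 × 0.128 = 1.42 V.
V_DS = 1.42 V ≥ V_ov = 0.94 V, confirming saturation.

I_D = 2.98 mA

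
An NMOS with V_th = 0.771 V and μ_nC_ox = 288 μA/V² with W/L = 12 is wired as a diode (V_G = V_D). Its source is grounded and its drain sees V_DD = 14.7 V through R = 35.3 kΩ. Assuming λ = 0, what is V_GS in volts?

With gate tied to drain, V_GS = V_DS ≥ V_GS − V_th, so the device is in saturation.
k_n = μ_nC_ox · (W/L) = 3.456 mA/V².
KCL at the drain: ½ k_n (V_GS − V_th)² = (V_DD − V_GS)/R.
Let x = V_GS − 0.771. Then 61 x² + x − 13.93 = 0, giving x = 0.47 V (positive root), so V_GS = 1.24 V.
I_D = (V_DD − V_GS)/R = (14.7 − 1.24) / 35.3 = 0.381 mA.

V_GS = 1.24 V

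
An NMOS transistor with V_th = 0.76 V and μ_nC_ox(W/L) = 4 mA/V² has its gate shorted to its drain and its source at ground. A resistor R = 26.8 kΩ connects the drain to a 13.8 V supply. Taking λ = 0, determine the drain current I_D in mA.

I_D = 0.469 mA

With gate tied to drain, V_GS = V_DS ≥ V_GS − V_th, so the device is in saturation.
KCL at the drain: ½ k_n (V_GS − V_th)² = (V_DD − V_GS)/R.
Let x = V_GS − 0.76. Then 53.6 x² + x − 13.04 = 0, giving x = 0.484 V (positive root), so V_GS = 1.24 V.
I_D = (V_DD − V_GS)/R = (13.8 − 1.24) / 26.8 = 0.469 mA.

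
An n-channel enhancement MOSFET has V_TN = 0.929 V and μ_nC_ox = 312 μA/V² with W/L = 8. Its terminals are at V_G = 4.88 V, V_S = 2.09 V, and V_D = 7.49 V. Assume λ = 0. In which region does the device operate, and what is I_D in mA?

Saturation; I_D = 4.32 mA

V_GS = V_G − V_S = 4.88 − 2.09 = 2.79 V; V_DS = V_D − V_S = 7.49 − 2.09 = 5.4 V.
k_n = μ_nC_ox · (W/L) = 2.496 mA/V².
V_ov = V_GS − V_TN = 2.79 − 0.929 = 1.86 V.
Since V_DS = 5.4 V ≥ V_ov = 1.86 V, the device is in saturation.
I_D = ½ k_n V_ov² = 0.5 × 2.496 × 1.86² = 4.32 mA.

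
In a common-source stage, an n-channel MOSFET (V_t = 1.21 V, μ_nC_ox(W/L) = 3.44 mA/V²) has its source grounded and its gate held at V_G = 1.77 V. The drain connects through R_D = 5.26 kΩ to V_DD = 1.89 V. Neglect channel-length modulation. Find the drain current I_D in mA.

I_D = 0.321 mA

V_GS = V_G = 1.77 V, so V_ov = 1.77 − 1.21 = 0.56 V.
Assume saturation: I_D = ½ k_n V_ov² = 0.5 × 3.44 × 0.56² = 0.539 mA, giving V_DS = V_DD − I_D R_D = 1.89 − 0.539 × 5.26 = -0.947 V.
But -0.947 V < V_ov = 0.56 V, so the device is actually in triode.
In triode I_D = k_n[V_ov V_DS − ½ V_DS²] and I_D = (V_DD − V_DS)/R_D. Equating: 9.05 V_DS² − 11.13 V_DS + 1.89 = 0, giving V_DS = 0.203 V (the root below V_ov).
I_D = (1.89 − 0.203) / 5.26 = 0.321 mA.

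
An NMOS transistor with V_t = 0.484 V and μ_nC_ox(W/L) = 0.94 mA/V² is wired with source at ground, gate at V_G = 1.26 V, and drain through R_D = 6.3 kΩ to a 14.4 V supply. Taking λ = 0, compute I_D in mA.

I_D = 0.283 mA

V_GS = V_G = 1.26 V, so V_ov = 1.26 − 0.484 = 0.776 V.
Assume saturation: I_D = ½ k_n V_ov² = 0.5 × 0.94 × 0.776² = 0.283 mA, giving V_DS = V_DD − I_D R_D = 14.4 − 0.283 × 6.3 = 12.6 V.
V_DS = 12.6 V ≥ V_ov = 0.776 V, confirming saturation.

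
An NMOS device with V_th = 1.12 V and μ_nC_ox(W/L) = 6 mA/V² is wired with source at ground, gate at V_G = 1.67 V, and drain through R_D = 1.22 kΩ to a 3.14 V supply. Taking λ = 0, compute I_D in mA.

I_D = 0.907 mA

V_GS = V_G = 1.67 V, so V_ov = 1.67 − 1.12 = 0.55 V.
Assume saturation: I_D = ½ k_n V_ov² = 0.5 × 6 × 0.55² = 0.907 mA, giving V_DS = V_DD − I_D R_D = 3.14 − 0.907 × 1.22 = 2.03 V.
V_DS = 2.03 V ≥ V_ov = 0.55 V, confirming saturation.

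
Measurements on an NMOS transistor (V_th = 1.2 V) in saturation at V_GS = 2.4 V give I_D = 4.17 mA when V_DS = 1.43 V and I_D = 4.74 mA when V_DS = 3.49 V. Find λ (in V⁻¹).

With V_GS fixed, I_D ∝ (1 + λ V_DS) in saturation, so I_D2/I_D1 = (1 + λ V_DS2)/(1 + λ V_DS1).
4.74/4.17 = 1.137 = (1 + 3.49 λ)/(1 + 1.43 λ).
Solving: λ (I_D1 V_DS2 − I_D2 V_DS1) = I_D2 − I_D1, so λ = (4.74 − 4.17) / (4.17 × 3.49 − 4.74 × 1.43) = 0.57 / 7.78 = 0.0733 V⁻¹.

λ = 0.0733 V⁻¹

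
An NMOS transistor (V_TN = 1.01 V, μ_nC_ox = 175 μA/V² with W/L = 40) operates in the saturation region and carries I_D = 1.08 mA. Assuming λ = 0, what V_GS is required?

V_GS = 1.57 V

k_n = μ_nC_ox · (W/L) = 7 mA/V².
In saturation I_D = ½ k_n (V_GS − V_TN)², so V_GS − V_TN = √(2 I_D / k_n) = √(2 × 1.08 / 7) = 0.555 V.
V_GS = 1.01 + 0.555 = 1.57 V.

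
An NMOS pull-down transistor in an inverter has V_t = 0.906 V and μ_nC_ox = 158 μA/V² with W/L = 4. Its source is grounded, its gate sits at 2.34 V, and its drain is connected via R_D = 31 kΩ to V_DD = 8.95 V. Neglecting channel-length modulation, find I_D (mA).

I_D = 0.277 mA

V_GS = V_G = 2.34 V, so V_ov = 2.34 − 0.906 = 1.43 V.
k_n = μ_nC_ox · (W/L) = 0.632 mA/V².
Assume saturation: I_D = ½ k_n V_ov² = 0.5 × 0.632 × 1.43² = 0.65 mA, giving V_DS = V_DD − I_D R_D = 8.95 − 0.65 × 31 = -11.2 V.
But -11.2 V < V_ov = 1.43 V, so the device is actually in triode.
In triode I_D = k_n[V_ov V_DS − ½ V_DS²] and I_D = (V_DD − V_DS)/R_D. Equating: 9.8 V_DS² − 29.09 V_DS + 8.95 = 0, giving V_DS = 0.349 V (the root below V_ov).
I_D = (8.95 − 0.349) / 31 = 0.277 mA.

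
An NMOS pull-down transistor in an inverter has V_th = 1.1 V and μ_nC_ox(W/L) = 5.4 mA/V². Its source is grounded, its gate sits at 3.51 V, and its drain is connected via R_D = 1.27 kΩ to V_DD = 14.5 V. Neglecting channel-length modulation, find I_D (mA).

V_GS = V_G = 3.51 V, so V_ov = 3.51 − 1.1 = 2.41 V.
Assume saturation: I_D = ½ k_n V_ov² = 0.5 × 5.4 × 2.41² = 15.7 mA, giving V_DS = V_DD − I_D R_D = 14.5 − 15.7 × 1.27 = -5.42 V.
But -5.42 V < V_ov = 2.41 V, so the device is actually in triode.
In triode I_D = k_n[V_ov V_DS − ½ V_DS²] and I_D = (V_DD − V_DS)/R_D. Equating: 3.43 V_DS² − 17.53 V_DS + 14.5 = 0, giving V_DS = 1.04 V (the root below V_ov).
I_D = (14.5 − 1.04) / 1.27 = 10.6 mA.

I_D = 10.6 mA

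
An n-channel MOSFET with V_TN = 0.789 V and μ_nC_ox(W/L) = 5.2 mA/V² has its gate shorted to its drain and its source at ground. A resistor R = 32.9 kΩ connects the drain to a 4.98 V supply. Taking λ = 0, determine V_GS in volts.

With gate tied to drain, V_GS = V_DS ≥ V_GS − V_TN, so the device is in saturation.
KCL at the drain: ½ k_n (V_GS − V_TN)² = (V_DD − V_GS)/R.
Let x = V_GS − 0.789. Then 85.5 x² + x − 4.191 = 0, giving x = 0.216 V (positive root), so V_GS = 1 V.
I_D = (V_DD − V_GS)/R = (4.98 − 1) / 32.9 = 0.121 mA.

V_GS = 1.00 V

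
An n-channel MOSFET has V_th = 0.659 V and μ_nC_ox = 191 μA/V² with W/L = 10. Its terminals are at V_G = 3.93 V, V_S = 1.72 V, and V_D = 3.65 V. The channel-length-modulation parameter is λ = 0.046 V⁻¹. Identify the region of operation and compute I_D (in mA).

Saturation; I_D = 2.50 mA

V_GS = V_G − V_S = 3.93 − 1.72 = 2.21 V; V_DS = V_D − V_S = 3.65 − 1.72 = 1.93 V.
k_n = μ_nC_ox · (W/L) = 1.91 mA/V².
V_ov = V_GS − V_th = 2.21 − 0.659 = 1.55 V.
Since V_DS = 1.93 V ≥ V_ov = 1.55 V, the device is in saturation.
I_D = ½ k_n V_ov² (1 + λ V_DS) = 0.5 × 1.91 × 1.55² × (1 + 0.046 × 1.93) = 2.5 mA.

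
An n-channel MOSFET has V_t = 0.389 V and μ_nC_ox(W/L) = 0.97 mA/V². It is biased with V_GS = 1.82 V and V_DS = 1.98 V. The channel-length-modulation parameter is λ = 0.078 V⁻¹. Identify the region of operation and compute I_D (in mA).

V_ov = V_GS − V_t = 1.82 − 0.389 = 1.43 V.
Since V_DS = 1.98 V ≥ V_ov = 1.43 V, the device is in saturation.
I_D = ½ k_n V_ov² (1 + λ V_DS) = 0.5 × 0.97 × 1.43² × (1 + 0.078 × 1.98) = 1.15 mA.

Saturation; I_D = 1.15 mA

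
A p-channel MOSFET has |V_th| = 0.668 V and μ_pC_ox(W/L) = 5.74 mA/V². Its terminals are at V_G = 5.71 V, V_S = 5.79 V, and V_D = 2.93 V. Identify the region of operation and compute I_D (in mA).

V_SG = V_S − V_G = 5.79 − 5.71 = 0.08 V; V_SD = V_S − V_D = 5.79 − 2.93 = 2.86 V.
V_SG = 0.08 V < |V_th| = 0.668 V, so the transistor is in cutoff.

Cutoff; I_D = 0 mA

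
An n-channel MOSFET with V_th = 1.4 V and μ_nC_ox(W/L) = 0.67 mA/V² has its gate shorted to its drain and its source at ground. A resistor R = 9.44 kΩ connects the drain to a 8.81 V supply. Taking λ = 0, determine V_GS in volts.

V_GS = 2.78 V

With gate tied to drain, V_GS = V_DS ≥ V_GS − V_th, so the device is in saturation.
KCL at the drain: ½ k_n (V_GS − V_th)² = (V_DD − V_GS)/R.
Let x = V_GS − 1.4. Then 3.16 x² + x − 7.41 = 0, giving x = 1.38 V (positive root), so V_GS = 2.78 V.
I_D = (V_DD − V_GS)/R = (8.81 − 2.78) / 9.44 = 0.639 mA.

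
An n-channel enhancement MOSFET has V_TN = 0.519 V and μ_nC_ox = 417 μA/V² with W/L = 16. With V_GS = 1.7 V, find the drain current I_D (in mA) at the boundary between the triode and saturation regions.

At the boundary V_DS = V_ov = V_GS − V_TN = 1.7 − 0.519 = 1.18 V.
k_n = μ_nC_ox · (W/L) = 6.672 mA/V².
I_D = ½ k_n V_ov² = 0.5 × 6.672 × 1.18² = 4.65 mA.

I_D = 4.65 mA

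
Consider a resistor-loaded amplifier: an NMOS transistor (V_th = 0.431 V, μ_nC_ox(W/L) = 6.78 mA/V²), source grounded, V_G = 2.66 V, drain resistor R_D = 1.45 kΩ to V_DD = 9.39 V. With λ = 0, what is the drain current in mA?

I_D = 6.16 mA

V_GS = V_G = 2.66 V, so V_ov = 2.66 − 0.431 = 2.23 V.
Assume saturation: I_D = ½ k_n V_ov² = 0.5 × 6.78 × 2.23² = 16.8 mA, giving V_DS = V_DD − I_D R_D = 9.39 − 16.8 × 1.45 = -15 V.
But -15 V < V_ov = 2.23 V, so the device is actually in triode.
In triode I_D = k_n[V_ov V_DS − ½ V_DS²] and I_D = (V_DD − V_DS)/R_D. Equating: 4.92 V_DS² − 22.91 V_DS + 9.39 = 0, giving V_DS = 0.454 V (the root below V_ov).
I_D = (9.39 − 0.454) / 1.45 = 6.16 mA.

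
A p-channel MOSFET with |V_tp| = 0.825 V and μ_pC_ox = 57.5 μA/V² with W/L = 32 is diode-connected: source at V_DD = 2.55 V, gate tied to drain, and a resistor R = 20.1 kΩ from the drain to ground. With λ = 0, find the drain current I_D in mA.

With gate tied to drain, V_SG = V_SD ≥ V_SG − |V_tp|, so the device is in saturation.
k_p = μ_pC_ox · (W/L) = 1.84 mA/V².
KCL at the drain: ½ k_p (V_SG − |V_tp|)² = (V_DD − V_SG)/R.
Let x = V_SG − 0.825. Then 18.5 x² + x − 1.725 = 0, giving x = 0.28 V (positive root), so V_SG = 1.1 V.
I_D = (V_DD − V_SG)/R = (2.55 − 1.1) / 20.1 = 0.0719 mA.

I_D = 0.0719 mA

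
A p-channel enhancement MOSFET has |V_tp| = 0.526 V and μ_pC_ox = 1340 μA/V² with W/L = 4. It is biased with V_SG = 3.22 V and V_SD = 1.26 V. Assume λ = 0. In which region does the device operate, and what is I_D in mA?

k_p = μ_pC_ox · (W/L) = 5.36 mA/V².
V_ov = V_SG − |V_tp| = 3.22 − 0.526 = 2.69 V.
Since V_SD = 1.26 V < V_ov = 2.69 V, the device is in the triode region.
I_D = k_p [V_ov · V_SD − ½ V_SD²] = 5.36 × [2.69 × 1.26 − 0.5 × 1.26²] = 13.9 mA.

Triode; I_D = 13.9 mA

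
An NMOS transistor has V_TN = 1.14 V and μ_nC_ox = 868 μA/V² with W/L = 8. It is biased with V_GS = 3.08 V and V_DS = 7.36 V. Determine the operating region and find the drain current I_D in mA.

k_n = μ_nC_ox · (W/L) = 6.944 mA/V².
V_ov = V_GS − V_TN = 3.08 − 1.14 = 1.94 V.
Since V_DS = 7.36 V ≥ V_ov = 1.94 V, the device is in saturation.
I_D = ½ k_n V_ov² = 0.5 × 6.944 × 1.94² = 13.1 mA.

Saturation; I_D = 13.1 mA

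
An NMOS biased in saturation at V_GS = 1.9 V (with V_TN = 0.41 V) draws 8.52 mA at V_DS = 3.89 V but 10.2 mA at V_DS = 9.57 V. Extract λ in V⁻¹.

λ = 0.0401 V⁻¹

With V_GS fixed, I_D ∝ (1 + λ V_DS) in saturation, so I_D2/I_D1 = (1 + λ V_DS2)/(1 + λ V_DS1).
10.2/8.52 = 1.197 = (1 + 9.57 λ)/(1 + 3.89 λ).
Solving: λ (I_D1 V_DS2 − I_D2 V_DS1) = I_D2 − I_D1, so λ = (10.2 − 8.52) / (8.52 × 9.57 − 10.2 × 3.89) = 1.68 / 41.9 = 0.0401 V⁻¹.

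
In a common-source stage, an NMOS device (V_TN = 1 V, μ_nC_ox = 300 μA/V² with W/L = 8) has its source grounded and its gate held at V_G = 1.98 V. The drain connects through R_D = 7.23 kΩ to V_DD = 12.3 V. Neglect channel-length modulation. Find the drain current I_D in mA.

V_GS = V_G = 1.98 V, so V_ov = 1.98 − 1 = 0.98 V.
k_n = μ_nC_ox · (W/L) = 2.4 mA/V².
Assume saturation: I_D = ½ k_n V_ov² = 0.5 × 2.4 × 0.98² = 1.15 mA, giving V_DS = V_DD − I_D R_D = 12.3 − 1.15 × 7.23 = 3.97 V.
V_DS = 3.97 V ≥ V_ov = 0.98 V, confirming saturation.

I_D = 1.15 mA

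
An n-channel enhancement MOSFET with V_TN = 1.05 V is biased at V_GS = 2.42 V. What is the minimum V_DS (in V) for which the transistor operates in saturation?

The boundary between triode and saturation is V_DS = V_GS − V_TN = V_ov.
V_ov = 2.42 − 1.05 = 1.37 V.

V_DS,sat = 1.37 V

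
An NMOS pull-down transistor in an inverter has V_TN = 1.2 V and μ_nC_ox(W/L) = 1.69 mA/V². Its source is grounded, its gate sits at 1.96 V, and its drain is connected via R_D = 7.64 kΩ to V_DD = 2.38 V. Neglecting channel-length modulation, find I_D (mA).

V_GS = V_G = 1.96 V, so V_ov = 1.96 − 1.2 = 0.76 V.
Assume saturation: I_D = ½ k_n V_ov² = 0.5 × 1.69 × 0.76² = 0.488 mA, giving V_DS = V_DD − I_D R_D = 2.38 − 0.488 × 7.64 = -1.35 V.
But -1.35 V < V_ov = 0.76 V, so the device is actually in triode.
In triode I_D = k_n[V_ov V_DS − ½ V_DS²] and I_D = (V_DD − V_DS)/R_D. Equating: 6.46 V_DS² − 10.81 V_DS + 2.38 = 0, giving V_DS = 0.261 V (the root below V_ov).
I_D = (2.38 − 0.261) / 7.64 = 0.277 mA.

I_D = 0.277 mA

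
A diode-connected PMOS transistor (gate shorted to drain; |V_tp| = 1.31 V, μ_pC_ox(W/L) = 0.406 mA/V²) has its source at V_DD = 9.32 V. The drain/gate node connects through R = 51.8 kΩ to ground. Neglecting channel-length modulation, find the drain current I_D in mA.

I_D = 0.139 mA

With gate tied to drain, V_SG = V_SD ≥ V_SG − |V_tp|, so the device is in saturation.
KCL at the drain: ½ k_p (V_SG − |V_tp|)² = (V_DD − V_SG)/R.
Let x = V_SG − 1.31. Then 10.5 x² + x − 8.01 = 0, giving x = 0.827 V (positive root), so V_SG = 2.14 V.
I_D = (V_DD − V_SG)/R = (9.32 − 2.14) / 51.8 = 0.139 mA.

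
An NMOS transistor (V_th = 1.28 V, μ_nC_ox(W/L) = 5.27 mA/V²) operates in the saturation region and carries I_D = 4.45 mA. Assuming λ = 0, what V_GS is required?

In saturation I_D = ½ k_n (V_GS − V_th)², so V_GS − V_th = √(2 I_D / k_n) = √(2 × 4.45 / 5.27) = 1.3 V.
V_GS = 1.28 + 1.3 = 2.58 V.

V_GS = 2.58 V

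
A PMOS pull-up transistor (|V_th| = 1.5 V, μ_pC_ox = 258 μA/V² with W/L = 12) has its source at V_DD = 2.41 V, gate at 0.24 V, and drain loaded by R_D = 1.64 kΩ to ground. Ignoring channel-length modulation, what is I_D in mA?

I_D = 0.695 mA

V_SG = V_DD − V_G = 2.41 − 0.24 = 2.17 V, so V_ov = 2.17 − 1.5 = 0.67 V.
k_p = μ_pC_ox · (W/L) = 3.096 mA/V².
Assume saturation: I_D = ½ k_p V_ov² = 0.5 × 3.096 × 0.67² = 0.695 mA, giving V_SD = V_DD − I_D R_D = 2.41 − 0.695 × 1.64 = 1.27 V.
V_SD = 1.27 V ≥ V_ov = 0.67 V, confirming saturation.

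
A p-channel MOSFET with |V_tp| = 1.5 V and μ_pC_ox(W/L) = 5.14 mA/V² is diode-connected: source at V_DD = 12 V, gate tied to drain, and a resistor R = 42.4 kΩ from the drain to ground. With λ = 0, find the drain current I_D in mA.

I_D = 0.240 mA

With gate tied to drain, V_SG = V_SD ≥ V_SG − |V_tp|, so the device is in saturation.
KCL at the drain: ½ k_p (V_SG − |V_tp|)² = (V_DD − V_SG)/R.
Let x = V_SG − 1.5. Then 109 x² + x − 10.5 = 0, giving x = 0.306 V (positive root), so V_SG = 1.81 V.
I_D = (V_DD − V_SG)/R = (12 − 1.81) / 42.4 = 0.24 mA.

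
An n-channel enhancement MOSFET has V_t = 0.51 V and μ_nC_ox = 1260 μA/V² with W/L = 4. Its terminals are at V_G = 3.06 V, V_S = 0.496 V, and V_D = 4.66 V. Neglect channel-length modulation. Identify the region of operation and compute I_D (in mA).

V_GS = V_G − V_S = 3.06 − 0.496 = 2.56 V; V_DS = V_D − V_S = 4.66 − 0.496 = 4.16 V.
k_n = μ_nC_ox · (W/L) = 5.04 mA/V².
V_ov = V_GS − V_t = 2.56 − 0.51 = 2.05 V.
Since V_DS = 4.16 V ≥ V_ov = 2.05 V, the device is in saturation.
I_D = ½ k_n V_ov² = 0.5 × 5.04 × 2.05² = 10.6 mA.

Saturation; I_D = 10.6 mA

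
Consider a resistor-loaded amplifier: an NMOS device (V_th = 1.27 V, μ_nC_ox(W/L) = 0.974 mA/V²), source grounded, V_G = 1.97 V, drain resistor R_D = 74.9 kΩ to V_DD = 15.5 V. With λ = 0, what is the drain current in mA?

I_D = 0.201 mA

V_GS = V_G = 1.97 V, so V_ov = 1.97 − 1.27 = 0.7 V.
Assume saturation: I_D = ½ k_n V_ov² = 0.5 × 0.974 × 0.7² = 0.239 mA, giving V_DS = V_DD − I_D R_D = 15.5 − 0.239 × 74.9 = -2.37 V.
But -2.37 V < V_ov = 0.7 V, so the device is actually in triode.
In triode I_D = k_n[V_ov V_DS − ½ V_DS²] and I_D = (V_DD − V_DS)/R_D. Equating: 36.5 V_DS² − 52.07 V_DS + 15.5 = 0, giving V_DS = 0.423 V (the root below V_ov).
I_D = (15.5 − 0.423) / 74.9 = 0.201 mA.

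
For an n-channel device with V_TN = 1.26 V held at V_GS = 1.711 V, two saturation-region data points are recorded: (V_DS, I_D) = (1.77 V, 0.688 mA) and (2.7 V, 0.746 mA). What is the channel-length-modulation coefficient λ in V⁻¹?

With V_GS fixed, I_D ∝ (1 + λ V_DS) in saturation, so I_D2/I_D1 = (1 + λ V_DS2)/(1 + λ V_DS1).
0.746/0.688 = 1.084 = (1 + 2.7 λ)/(1 + 1.77 λ).
Solving: λ (I_D1 V_DS2 − I_D2 V_DS1) = I_D2 − I_D1, so λ = (0.746 − 0.688) / (0.688 × 2.7 − 0.746 × 1.77) = 0.058 / 0.537 = 0.108 V⁻¹.

λ = 0.108 V⁻¹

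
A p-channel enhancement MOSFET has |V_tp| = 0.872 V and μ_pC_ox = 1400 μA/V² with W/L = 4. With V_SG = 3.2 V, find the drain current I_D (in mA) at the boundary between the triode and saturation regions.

I_D = 15.2 mA

At the boundary V_SD = V_ov = V_SG − |V_tp| = 3.2 − 0.872 = 2.33 V.
k_p = μ_pC_ox · (W/L) = 5.6 mA/V².
I_D = ½ k_p V_ov² = 0.5 × 5.6 × 2.33² = 15.2 mA.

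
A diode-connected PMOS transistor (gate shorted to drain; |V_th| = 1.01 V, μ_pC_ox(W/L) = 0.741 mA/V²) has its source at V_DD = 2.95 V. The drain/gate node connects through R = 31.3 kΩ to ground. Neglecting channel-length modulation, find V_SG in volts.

V_SG = 1.38 V

With gate tied to drain, V_SG = V_SD ≥ V_SG − |V_th|, so the device is in saturation.
KCL at the drain: ½ k_p (V_SG − |V_th|)² = (V_DD − V_SG)/R.
Let x = V_SG − 1.01. Then 11.6 x² + x − 1.94 = 0, giving x = 0.368 V (positive root), so V_SG = 1.38 V.
I_D = (V_DD − V_SG)/R = (2.95 − 1.38) / 31.3 = 0.0502 mA.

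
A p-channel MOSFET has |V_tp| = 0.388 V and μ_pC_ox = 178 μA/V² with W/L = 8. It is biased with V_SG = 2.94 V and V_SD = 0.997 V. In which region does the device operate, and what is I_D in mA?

Triode; I_D = 2.92 mA

k_p = μ_pC_ox · (W/L) = 1.424 mA/V².
V_ov = V_SG − |V_tp| = 2.94 − 0.388 = 2.55 V.
Since V_SD = 0.997 V < V_ov = 2.55 V, the device is in the triode region.
I_D = k_p [V_ov · V_SD − ½ V_SD²] = 1.424 × [2.55 × 0.997 − 0.5 × 0.997²] = 2.92 mA.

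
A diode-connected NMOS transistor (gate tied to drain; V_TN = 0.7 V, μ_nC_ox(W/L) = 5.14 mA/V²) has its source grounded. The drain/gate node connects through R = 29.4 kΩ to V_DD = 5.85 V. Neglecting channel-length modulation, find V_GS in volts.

V_GS = 0.955 V

With gate tied to drain, V_GS = V_DS ≥ V_GS − V_TN, so the device is in saturation.
KCL at the drain: ½ k_n (V_GS − V_TN)² = (V_DD − V_GS)/R.
Let x = V_GS − 0.7. Then 75.6 x² + x − 5.15 = 0, giving x = 0.255 V (positive root), so V_GS = 0.955 V.
I_D = (V_DD − V_GS)/R = (5.85 − 0.955) / 29.4 = 0.167 mA.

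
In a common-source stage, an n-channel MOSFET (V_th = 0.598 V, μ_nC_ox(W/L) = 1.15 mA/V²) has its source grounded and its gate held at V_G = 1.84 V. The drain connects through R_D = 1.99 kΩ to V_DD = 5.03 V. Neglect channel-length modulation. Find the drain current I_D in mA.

I_D = 0.887 mA

V_GS = V_G = 1.84 V, so V_ov = 1.84 − 0.598 = 1.24 V.
Assume saturation: I_D = ½ k_n V_ov² = 0.5 × 1.15 × 1.24² = 0.887 mA, giving V_DS = V_DD − I_D R_D = 5.03 − 0.887 × 1.99 = 3.26 V.
V_DS = 3.26 V ≥ V_ov = 1.24 V, confirming saturation.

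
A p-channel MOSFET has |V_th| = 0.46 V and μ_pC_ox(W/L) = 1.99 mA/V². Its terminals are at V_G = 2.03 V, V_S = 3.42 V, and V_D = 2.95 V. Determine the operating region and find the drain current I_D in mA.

Triode; I_D = 0.650 mA

V_SG = V_S − V_G = 3.42 − 2.03 = 1.39 V; V_SD = V_S − V_D = 3.42 − 2.95 = 0.47 V.
V_ov = V_SG − |V_th| = 1.39 − 0.46 = 0.93 V.
Since V_SD = 0.47 V < V_ov = 0.93 V, the device is in the triode region.
I_D = k_p [V_ov · V_SD − ½ V_SD²] = 1.99 × [0.93 × 0.47 − 0.5 × 0.47²] = 0.65 mA.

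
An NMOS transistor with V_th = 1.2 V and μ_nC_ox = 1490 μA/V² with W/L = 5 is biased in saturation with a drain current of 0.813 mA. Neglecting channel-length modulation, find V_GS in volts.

V_GS = 1.67 V

k_n = μ_nC_ox · (W/L) = 7.45 mA/V².
In saturation I_D = ½ k_n (V_GS − V_th)², so V_GS − V_th = √(2 I_D / k_n) = √(2 × 0.813 / 7.45) = 0.467 V.
V_GS = 1.2 + 0.467 = 1.67 V.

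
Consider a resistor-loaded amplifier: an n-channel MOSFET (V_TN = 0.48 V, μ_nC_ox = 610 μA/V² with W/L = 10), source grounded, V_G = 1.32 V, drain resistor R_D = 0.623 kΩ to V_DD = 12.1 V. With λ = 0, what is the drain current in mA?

V_GS = V_G = 1.32 V, so V_ov = 1.32 − 0.48 = 0.84 V.
k_n = μ_nC_ox · (W/L) = 6.1 mA/V².
Assume saturation: I_D = ½ k_n V_ov² = 0.5 × 6.1 × 0.84² = 2.15 mA, giving V_DS = V_DD − I_D R_D = 12.1 − 2.15 × 0.623 = 10.8 V.
V_DS = 10.8 V ≥ V_ov = 0.84 V, confirming saturation.

I_D = 2.15 mA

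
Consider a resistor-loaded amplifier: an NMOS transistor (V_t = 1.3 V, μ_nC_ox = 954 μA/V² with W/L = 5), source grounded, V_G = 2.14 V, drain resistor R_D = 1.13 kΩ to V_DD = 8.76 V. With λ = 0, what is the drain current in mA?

I_D = 1.68 mA

V_GS = V_G = 2.14 V, so V_ov = 2.14 − 1.3 = 0.84 V.
k_n = μ_nC_ox · (W/L) = 4.77 mA/V².
Assume saturation: I_D = ½ k_n V_ov² = 0.5 × 4.77 × 0.84² = 1.68 mA, giving V_DS = V_DD − I_D R_D = 8.76 − 1.68 × 1.13 = 6.86 V.
V_DS = 6.86 V ≥ V_ov = 0.84 V, confirming saturation.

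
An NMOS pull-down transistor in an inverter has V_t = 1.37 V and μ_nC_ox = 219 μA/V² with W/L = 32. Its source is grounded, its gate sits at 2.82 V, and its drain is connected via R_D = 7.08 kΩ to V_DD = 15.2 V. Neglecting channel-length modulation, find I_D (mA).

I_D = 2.12 mA

V_GS = V_G = 2.82 V, so V_ov = 2.82 − 1.37 = 1.45 V.
k_n = μ_nC_ox · (W/L) = 7.008 mA/V².
Assume saturation: I_D = ½ k_n V_ov² = 0.5 × 7.008 × 1.45² = 7.37 mA, giving V_DS = V_DD − I_D R_D = 15.2 − 7.37 × 7.08 = -37 V.
But -37 V < V_ov = 1.45 V, so the device is actually in triode.
In triode I_D = k_n[V_ov V_DS − ½ V_DS²] and I_D = (V_DD − V_DS)/R_D. Equating: 24.8 V_DS² − 72.94 V_DS + 15.2 = 0, giving V_DS = 0.226 V (the root below V_ov).
I_D = (15.2 − 0.226) / 7.08 = 2.12 mA.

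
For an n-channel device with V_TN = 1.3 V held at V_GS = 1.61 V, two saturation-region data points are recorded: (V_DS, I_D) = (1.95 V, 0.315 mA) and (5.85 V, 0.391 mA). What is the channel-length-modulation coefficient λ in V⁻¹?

With V_GS fixed, I_D ∝ (1 + λ V_DS) in saturation, so I_D2/I_D1 = (1 + λ V_DS2)/(1 + λ V_DS1).
0.391/0.315 = 1.241 = (1 + 5.85 λ)/(1 + 1.95 λ).
Solving: λ (I_D1 V_DS2 − I_D2 V_DS1) = I_D2 − I_D1, so λ = (0.391 − 0.315) / (0.315 × 5.85 − 0.391 × 1.95) = 0.076 / 1.08 = 0.0704 V⁻¹.

λ = 0.0704 V⁻¹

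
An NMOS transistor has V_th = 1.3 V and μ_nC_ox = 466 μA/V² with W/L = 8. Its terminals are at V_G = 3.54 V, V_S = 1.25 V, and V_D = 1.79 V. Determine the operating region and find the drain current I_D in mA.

Triode; I_D = 1.45 mA

V_GS = V_G − V_S = 3.54 − 1.25 = 2.29 V; V_DS = V_D − V_S = 1.79 − 1.25 = 0.54 V.
k_n = μ_nC_ox · (W/L) = 3.728 mA/V².
V_ov = V_GS − V_th = 2.29 − 1.3 = 0.99 V.
Since V_DS = 0.54 V < V_ov = 0.99 V, the device is in the triode region.
I_D = k_n [V_ov · V_DS − ½ V_DS²] = 3.728 × [0.99 × 0.54 − 0.5 × 0.54²] = 1.45 mA.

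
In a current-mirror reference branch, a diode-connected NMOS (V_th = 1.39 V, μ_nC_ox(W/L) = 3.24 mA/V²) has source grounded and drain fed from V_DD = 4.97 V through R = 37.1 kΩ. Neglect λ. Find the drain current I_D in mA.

I_D = 0.0901 mA

With gate tied to drain, V_GS = V_DS ≥ V_GS − V_th, so the device is in saturation.
KCL at the drain: ½ k_n (V_GS − V_th)² = (V_DD − V_GS)/R.
Let x = V_GS − 1.39. Then 60.1 x² + x − 3.58 = 0, giving x = 0.236 V (positive root), so V_GS = 1.63 V.
I_D = (V_DD − V_GS)/R = (4.97 − 1.63) / 37.1 = 0.0901 mA.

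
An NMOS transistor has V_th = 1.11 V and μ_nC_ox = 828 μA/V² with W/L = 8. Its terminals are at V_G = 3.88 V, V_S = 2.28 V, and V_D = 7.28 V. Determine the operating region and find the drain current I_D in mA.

Saturation; I_D = 0.795 mA

V_GS = V_G − V_S = 3.88 − 2.28 = 1.6 V; V_DS = V_D − V_S = 7.28 − 2.28 = 5 V.
k_n = μ_nC_ox · (W/L) = 6.624 mA/V².
V_ov = V_GS − V_th = 1.6 − 1.11 = 0.49 V.
Since V_DS = 5 V ≥ V_ov = 0.49 V, the device is in saturation.
I_D = ½ k_n V_ov² = 0.5 × 6.624 × 0.49² = 0.795 mA.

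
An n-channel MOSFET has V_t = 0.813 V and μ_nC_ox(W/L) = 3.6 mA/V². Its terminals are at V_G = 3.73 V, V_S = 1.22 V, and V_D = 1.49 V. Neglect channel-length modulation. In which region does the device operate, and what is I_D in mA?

V_GS = V_G − V_S = 3.73 − 1.22 = 2.51 V; V_DS = V_D − V_S = 1.49 − 1.22 = 0.27 V.
V_ov = V_GS − V_t = 2.51 − 0.813 = 1.7 V.
Since V_DS = 0.27 V < V_ov = 1.7 V, the device is in the triode region.
I_D = k_n [V_ov · V_DS − ½ V_DS²] = 3.6 × [1.7 × 0.27 − 0.5 × 0.27²] = 1.52 mA.

Triode; I_D = 1.52 mA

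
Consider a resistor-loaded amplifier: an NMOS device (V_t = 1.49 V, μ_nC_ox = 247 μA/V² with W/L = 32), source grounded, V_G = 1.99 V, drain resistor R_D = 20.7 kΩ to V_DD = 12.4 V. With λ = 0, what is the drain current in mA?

I_D = 0.590 mA

V_GS = V_G = 1.99 V, so V_ov = 1.99 − 1.49 = 0.5 V.
k_n = μ_nC_ox · (W/L) = 7.904 mA/V².
Assume saturation: I_D = ½ k_n V_ov² = 0.5 × 7.904 × 0.5² = 0.988 mA, giving V_DS = V_DD − I_D R_D = 12.4 − 0.988 × 20.7 = -8.05 V.
But -8.05 V < V_ov = 0.5 V, so the device is actually in triode.
In triode I_D = k_n[V_ov V_DS − ½ V_DS²] and I_D = (V_DD − V_DS)/R_D. Equating: 81.8 V_DS² − 82.81 V_DS + 12.4 = 0, giving V_DS = 0.183 V (the root below V_ov).
I_D = (12.4 − 0.183) / 20.7 = 0.59 mA.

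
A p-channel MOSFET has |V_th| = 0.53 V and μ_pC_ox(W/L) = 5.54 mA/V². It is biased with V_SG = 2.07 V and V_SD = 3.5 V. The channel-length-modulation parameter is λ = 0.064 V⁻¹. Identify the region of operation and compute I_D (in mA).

Saturation; I_D = 8.04 mA

V_ov = V_SG − |V_th| = 2.07 − 0.53 = 1.54 V.
Since V_SD = 3.5 V ≥ V_ov = 1.54 V, the device is in saturation.
I_D = ½ k_p V_ov² (1 + λ V_SD) = 0.5 × 5.54 × 1.54² × (1 + 0.064 × 3.5) = 8.04 mA.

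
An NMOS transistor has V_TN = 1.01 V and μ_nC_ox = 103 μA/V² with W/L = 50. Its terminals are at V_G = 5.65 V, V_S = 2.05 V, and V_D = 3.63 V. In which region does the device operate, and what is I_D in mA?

V_GS = V_G − V_S = 5.65 − 2.05 = 3.6 V; V_DS = V_D − V_S = 3.63 − 2.05 = 1.58 V.
k_n = μ_nC_ox · (W/L) = 5.15 mA/V².
V_ov = V_GS − V_TN = 3.6 − 1.01 = 2.59 V.
Since V_DS = 1.58 V < V_ov = 2.59 V, the device is in the triode region.
I_D = k_n [V_ov · V_DS − ½ V_DS²] = 5.15 × [2.59 × 1.58 − 0.5 × 1.58²] = 14.6 mA.

Triode; I_D = 14.6 mA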